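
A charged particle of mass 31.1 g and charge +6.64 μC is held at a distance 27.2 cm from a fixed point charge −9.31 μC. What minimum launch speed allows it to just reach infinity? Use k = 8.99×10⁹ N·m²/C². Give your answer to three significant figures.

To just escape, total mechanical energy must reach zero at infinity: ½mv²_min + U = 0, so ½mv²_min = −U = |kQq|/r.
|U| = |kQq|/r = (8.99×10⁹ N·m²/C²)(9.31×10⁻⁶)(6.64×10⁻⁶)/(0.272) = 2.04 J.
v_min = √(2|U|/m) = √(2·2.04/0.0311) = 11.5 m/s.

11.5 m/s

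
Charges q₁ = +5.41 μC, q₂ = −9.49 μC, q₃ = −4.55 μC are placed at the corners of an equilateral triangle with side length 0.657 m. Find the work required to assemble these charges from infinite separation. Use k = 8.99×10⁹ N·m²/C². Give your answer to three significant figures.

-0.448 J

The work to assemble the configuration equals its total potential energy, U = Σ kqᵢqⱼ/rᵢⱼ over all pairs.
All three pair separations equal the side length, 0.657 m.
U = (-0.703) + (-0.337) + (0.591) = -0.448 J.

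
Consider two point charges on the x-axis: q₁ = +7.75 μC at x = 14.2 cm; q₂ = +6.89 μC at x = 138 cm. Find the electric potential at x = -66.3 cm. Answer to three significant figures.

The total potential is the scalar sum of each charge's contribution, V = Σ kqᵢ/rᵢ.
Distances from the field point to each charge: r₁ = 0.805 m, r₂ = 2.04 m.
V = k[(7.75×10⁻⁶)/(0.805) + (6.89×10⁻⁶)/(2.04)] = 1.17×10⁵ V.

1.17×10⁵ V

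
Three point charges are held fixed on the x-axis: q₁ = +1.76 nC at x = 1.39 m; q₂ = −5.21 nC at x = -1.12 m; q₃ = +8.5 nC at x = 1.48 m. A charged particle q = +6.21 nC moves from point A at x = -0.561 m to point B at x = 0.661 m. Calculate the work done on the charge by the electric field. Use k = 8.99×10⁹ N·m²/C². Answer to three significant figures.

-7.88×10⁻⁷ J

The work done by the electric force is W_field = −ΔU = −q(V_B − V_A) = q(V_A − V_B).
At A: distances to the source charges are 1.95 m, 0.559 m, 2.04 m; V_A = Σ kqᵢ/rᵢ = -38.2 V.
At B: distances to the source charges are 0.729 m, 1.78 m, 0.819 m; V_B = Σ kqᵢ/rᵢ = 88.7 V.
ΔV = V_B − V_A = 127 V.
W_field = −qΔV = −(6.21×10⁻⁹ C)(127 V) = -7.88×10⁻⁷ J.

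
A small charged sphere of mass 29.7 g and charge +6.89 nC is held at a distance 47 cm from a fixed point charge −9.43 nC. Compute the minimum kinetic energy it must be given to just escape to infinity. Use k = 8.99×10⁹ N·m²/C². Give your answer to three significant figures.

To just escape, total mechanical energy must reach zero at infinity: ½mv²_min + U = 0, so ½mv²_min = −U = |kQq|/r.
|U| = |kQq|/r = (8.99×10⁹ N·m²/C²)(9.43×10⁻⁹)(6.89×10⁻⁹)/(0.470) = 1.24×10⁻⁶ J.

1.24×10⁻⁶ J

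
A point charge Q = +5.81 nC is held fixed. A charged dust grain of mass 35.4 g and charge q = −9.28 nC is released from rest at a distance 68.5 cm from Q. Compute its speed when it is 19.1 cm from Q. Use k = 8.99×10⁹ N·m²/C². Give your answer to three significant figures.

0.0102 m/s

Only the electrostatic force acts, so mechanical energy is conserved: ½mv² = U₁ − U₂ = kQq(1/r₁ − 1/r₂).
U₁ − U₂ = (8.99×10⁹ N·m²/C²)(5.81×10⁻⁹ C)(-9.28×10⁻⁹ C)(1/0.685 − 1/0.191) = 1.83×10⁻⁶ J.
v = √(2·1.83×10⁻⁶/0.0354) = 0.0102 m/s.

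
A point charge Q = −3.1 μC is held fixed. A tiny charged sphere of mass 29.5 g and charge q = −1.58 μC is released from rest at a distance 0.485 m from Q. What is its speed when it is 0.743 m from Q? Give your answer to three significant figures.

Only the electrostatic force acts, so mechanical energy is conserved: ½mv² = U₁ − U₂ = kQq(1/r₁ − 1/r₂).
U₁ − U₂ = (8.99×10⁹ N·m²/C²)(-3.10×10⁻⁶ C)(-1.58×10⁻⁶ C)(1/0.485 − 1/0.743) = 0.0315 J.
v = √(2·0.0315/0.0295) = 1.46 m/s.

1.46 m/s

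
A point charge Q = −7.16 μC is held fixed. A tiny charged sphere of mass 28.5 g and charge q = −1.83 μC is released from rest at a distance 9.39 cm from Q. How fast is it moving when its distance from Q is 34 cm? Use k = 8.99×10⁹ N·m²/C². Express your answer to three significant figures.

7.98 m/s

Only the electrostatic force acts, so mechanical energy is conserved: ½mv² = U₁ − U₂ = kQq(1/r₁ − 1/r₂).
U₁ − U₂ = (8.99×10⁹ N·m²/C²)(-7.16×10⁻⁶ C)(-1.83×10⁻⁶ C)(1/0.0939 − 1/0.340) = 0.908 J.
v = √(2·0.908/0.0285) = 7.98 m/s.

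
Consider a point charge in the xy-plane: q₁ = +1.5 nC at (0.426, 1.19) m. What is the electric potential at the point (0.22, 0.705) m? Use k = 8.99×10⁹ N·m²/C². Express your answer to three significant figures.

Electric potential is a scalar, so the contributions from each charge add algebraically: V = Σ kqᵢ/rᵢ.
Distances from the field point to each charge: r₁ = 0.527 m.
V = k[(1.50×10⁻⁹)/(0.527)] = 25.6 V.

25.6 V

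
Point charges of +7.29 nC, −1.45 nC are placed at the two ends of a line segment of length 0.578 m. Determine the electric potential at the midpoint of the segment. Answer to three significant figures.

182 V

Electric potential is a scalar, so the contributions from each charge add algebraically: V = Σ kqᵢ/rᵢ.
Each charge is 0.289 m from the midpoint.
V = k[(7.29×10⁻⁹)/(0.289) + (-1.45×10⁻⁹)/(0.289)] = 182 V.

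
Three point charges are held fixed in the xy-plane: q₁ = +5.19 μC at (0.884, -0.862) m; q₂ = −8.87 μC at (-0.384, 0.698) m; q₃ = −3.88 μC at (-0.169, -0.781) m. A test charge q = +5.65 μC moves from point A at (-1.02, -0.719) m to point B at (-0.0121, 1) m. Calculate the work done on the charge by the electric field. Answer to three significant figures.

0.540 J

The work done by the electric force is W_field = −ΔU = −q(V_B − V_A) = q(V_A − V_B).
At A: distances to the source charges are 1.91 m, 1.55 m, 0.853 m; V_A = Σ kqᵢ/rᵢ = -6.78×10⁴ V.
At B: distances to the source charges are 2.07 m, 0.479 m, 1.79 m; V_B = Σ kqᵢ/rᵢ = -1.63×10⁵ V.
ΔV = V_B − V_A = -9.56×10⁴ V.
W_field = −qΔV = −(5.65×10⁻⁶ C)(-9.56×10⁴ V) = 0.540 J.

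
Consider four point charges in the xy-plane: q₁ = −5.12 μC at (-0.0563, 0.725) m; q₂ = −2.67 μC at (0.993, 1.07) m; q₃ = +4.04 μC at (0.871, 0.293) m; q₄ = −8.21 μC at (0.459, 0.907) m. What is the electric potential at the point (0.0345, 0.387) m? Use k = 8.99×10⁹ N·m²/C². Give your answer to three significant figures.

Electric potential is a scalar, so the contributions from each charge add algebraically: V = Σ kqᵢ/rᵢ.
Distances from the field point to each charge: r₁ = 0.350 m, r₂ = 1.18 m, r₃ = 0.842 m, r₄ = 0.671 m.
V = k[(-5.12×10⁻⁶)/(0.350) + (-2.67×10⁻⁶)/(1.18) + (4.04×10⁻⁶)/(0.842) + (-8.21×10⁻⁶)/(0.671)] = -2.19×10⁵ V.

-2.19×10⁵ V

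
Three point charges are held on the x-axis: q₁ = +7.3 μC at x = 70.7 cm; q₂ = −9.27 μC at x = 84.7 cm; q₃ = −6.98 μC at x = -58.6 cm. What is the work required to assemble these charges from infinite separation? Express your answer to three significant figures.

The assembly work is the sum of pairwise potential energies, U = Σ_{i<j} kqᵢqⱼ/rᵢⱼ.
Pair separations: r₁₂ = 0.140 m, r₁₃ = 1.29 m, r₂₃ = 1.43 m.
U = (-4.35) + (-0.354) + (0.406) = -4.29 J.

-4.29 J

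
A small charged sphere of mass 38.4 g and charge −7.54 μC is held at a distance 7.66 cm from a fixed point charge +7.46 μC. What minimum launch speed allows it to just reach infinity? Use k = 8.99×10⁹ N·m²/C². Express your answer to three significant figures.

18.5 m/s

To just escape, total mechanical energy must reach zero at infinity: ½mv²_min + U = 0, so ½mv²_min = −U = |kQq|/r.
|U| = |kQq|/r = (8.99×10⁹ N·m²/C²)(7.46×10⁻⁶)(7.54×10⁻⁶)/(0.0766) = 6.60 J.
v_min = √(2|U|/m) = √(2·6.60/0.0384) = 18.5 m/s.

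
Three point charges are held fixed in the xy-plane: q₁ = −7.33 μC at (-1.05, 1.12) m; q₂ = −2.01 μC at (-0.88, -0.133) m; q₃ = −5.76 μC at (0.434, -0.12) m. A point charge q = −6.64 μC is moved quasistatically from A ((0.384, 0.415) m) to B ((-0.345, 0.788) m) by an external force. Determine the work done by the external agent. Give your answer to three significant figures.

For quasistatic motion the external work equals the change in potential energy: W_ext = qΔV = q(V_B − V_A).
At A: distances to the source charges are 1.60 m, 1.38 m, 0.537 m; V_A = Σ kqᵢ/rᵢ = -1.51×10⁵ V.
At B: distances to the source charges are 0.779 m, 1.07 m, 1.20 m; V_B = Σ kqᵢ/rᵢ = -1.45×10⁵ V.
ΔV = V_B − V_A = 5910 V.
W_ext = qΔV = (-6.64×10⁻⁶ C)(5910 V) = -0.0393 J.

-0.0393 J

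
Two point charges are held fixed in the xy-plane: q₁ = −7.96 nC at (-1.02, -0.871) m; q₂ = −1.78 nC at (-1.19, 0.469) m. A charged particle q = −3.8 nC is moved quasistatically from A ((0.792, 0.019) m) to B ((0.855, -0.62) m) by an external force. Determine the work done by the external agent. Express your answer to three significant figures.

For quasistatic motion the external work equals the change in potential energy: W_ext = qΔV = q(V_B − V_A).
At A: distances to the source charges are 2.02 m, 2.03 m; V_A = Σ kqᵢ/rᵢ = -43.3 V.
At B: distances to the source charges are 1.89 m, 2.32 m; V_B = Σ kqᵢ/rᵢ = -44.7 V.
ΔV = V_B − V_A = -1.41 V.
W_ext = qΔV = (-3.80×10⁻⁹ C)(-1.41 V) = 5.37×10⁻⁹ J.

5.37×10⁻⁹ J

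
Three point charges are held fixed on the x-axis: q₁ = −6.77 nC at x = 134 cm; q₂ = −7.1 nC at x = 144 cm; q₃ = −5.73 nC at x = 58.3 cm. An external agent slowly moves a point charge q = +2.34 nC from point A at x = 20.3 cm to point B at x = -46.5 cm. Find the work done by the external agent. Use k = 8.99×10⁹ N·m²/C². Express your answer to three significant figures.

2.91×10⁻⁷ J

For quasistatic motion the external work equals the change in potential energy: W_ext = qΔV = q(V_B − V_A).
At A: distances to the source charges are 1.14 m, 1.24 m, 0.380 m; V_A = Σ kqᵢ/rᵢ = -241 V.
At B: distances to the source charges are 1.81 m, 1.91 m, 1.05 m; V_B = Σ kqᵢ/rᵢ = -116 V.
ΔV = V_B − V_A = 124 V.
W_ext = qΔV = (2.34×10⁻⁹ C)(124 V) = 2.91×10⁻⁷ J.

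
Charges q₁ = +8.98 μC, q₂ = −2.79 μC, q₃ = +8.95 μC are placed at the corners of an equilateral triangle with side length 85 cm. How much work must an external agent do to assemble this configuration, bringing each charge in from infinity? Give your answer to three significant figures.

0.321 J

The work to assemble the configuration equals its total potential energy, U = Σ kqᵢqⱼ/rᵢⱼ over all pairs.
All three pair separations equal the side length, 0.850 m.
U = (-0.265) + (0.850) + (-0.264) = 0.321 J.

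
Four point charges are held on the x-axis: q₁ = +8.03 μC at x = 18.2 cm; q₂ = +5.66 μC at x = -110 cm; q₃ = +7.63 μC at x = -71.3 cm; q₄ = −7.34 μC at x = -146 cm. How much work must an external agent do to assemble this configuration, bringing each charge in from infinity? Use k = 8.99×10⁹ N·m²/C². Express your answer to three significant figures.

The assembly work is the sum of pairwise potential energies, U = Σ_{i<j} kqᵢqⱼ/rᵢⱼ.
Pair separations: r₁₂ = 1.28 m, r₁₃ = 0.895 m, r₁₄ = 1.64 m, r₂₃ = 0.387 m, r₂₄ = 0.360 m, r₃₄ = 0.747 m.
Summing all 6 pair terms gives U = -0.0968 J.

-0.0968 J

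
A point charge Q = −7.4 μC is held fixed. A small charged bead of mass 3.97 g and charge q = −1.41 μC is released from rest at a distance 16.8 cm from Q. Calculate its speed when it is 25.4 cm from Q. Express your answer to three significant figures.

9.76 m/s

Only the electrostatic force acts, so mechanical energy is conserved: ½mv² = U₁ − U₂ = kQq(1/r₁ − 1/r₂).
U₁ − U₂ = (8.99×10⁹ N·m²/C²)(-7.40×10⁻⁶ C)(-1.41×10⁻⁶ C)(1/0.168 − 1/0.254) = 0.189 J.
v = √(2·0.189/3.97×10⁻³) = 9.76 m/s.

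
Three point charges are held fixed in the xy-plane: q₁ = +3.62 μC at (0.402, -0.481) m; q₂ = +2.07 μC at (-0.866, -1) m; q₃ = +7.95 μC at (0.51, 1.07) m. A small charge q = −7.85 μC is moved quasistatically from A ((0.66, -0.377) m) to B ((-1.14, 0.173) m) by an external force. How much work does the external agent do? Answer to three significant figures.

For quasistatic motion the external work equals the change in potential energy: W_ext = qΔV = q(V_B − V_A).
At A: distances to the source charges are 0.278 m, 1.65 m, 1.45 m; V_A = Σ kqᵢ/rᵢ = 1.77×10⁵ V.
At B: distances to the source charges are 1.67 m, 1.20 m, 1.88 m; V_B = Σ kqᵢ/rᵢ = 7.29×10⁴ V.
ΔV = V_B − V_A = -1.04×10⁵ V.
W_ext = qΔV = (-7.85×10⁻⁶ C)(-1.04×10⁵ V) = 0.820 J.

0.820 J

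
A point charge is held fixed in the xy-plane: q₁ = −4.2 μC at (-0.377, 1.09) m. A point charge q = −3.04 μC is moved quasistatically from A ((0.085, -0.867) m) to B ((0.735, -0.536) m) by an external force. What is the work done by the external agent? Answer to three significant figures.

For quasistatic motion the external work equals the change in potential energy: W_ext = qΔV = q(V_B − V_A).
At A: distance to the source charge is 2.01 m; V_A = kq₁/r = -1.88×10⁴ V.
At B: distance to the source charge is 1.97 m; V_B = kq₁/r = -1.92×10⁴ V.
ΔV = V_B − V_A = -390 V.
W_ext = qΔV = (-3.04×10⁻⁶ C)(-390 V) = 1.19×10⁻³ J.

1.19×10⁻³ J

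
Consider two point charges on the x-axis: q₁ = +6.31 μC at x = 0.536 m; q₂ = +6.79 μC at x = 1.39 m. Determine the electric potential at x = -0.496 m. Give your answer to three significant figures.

Electric potential is a scalar, so the contributions from each charge add algebraically: V = Σ kqᵢ/rᵢ.
Distances from the field point to each charge: r₁ = 1.03 m, r₂ = 1.89 m.
V = k[(6.31×10⁻⁶)/(1.03) + (6.79×10⁻⁶)/(1.89)] = 8.73×10⁴ V.

8.73×10⁴ V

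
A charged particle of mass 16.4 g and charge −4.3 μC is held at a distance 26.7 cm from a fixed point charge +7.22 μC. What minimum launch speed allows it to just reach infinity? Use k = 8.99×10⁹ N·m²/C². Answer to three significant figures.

11.3 m/s

To just escape, total mechanical energy must reach zero at infinity: ½mv²_min + U = 0, so ½mv²_min = −U = |kQq|/r.
|U| = |kQq|/r = (8.99×10⁹ N·m²/C²)(7.22×10⁻⁶)(4.30×10⁻⁶)/(0.267) = 1.05 J.
v_min = √(2|U|/m) = √(2·1.05/0.0164) = 11.3 m/s.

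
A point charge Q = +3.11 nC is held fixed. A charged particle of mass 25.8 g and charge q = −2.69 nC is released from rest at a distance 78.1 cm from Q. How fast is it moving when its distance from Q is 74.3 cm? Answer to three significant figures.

Only the electrostatic force acts, so mechanical energy is conserved: ½mv² = U₁ − U₂ = kQq(1/r₁ − 1/r₂).
U₁ − U₂ = (8.99×10⁹ N·m²/C²)(3.11×10⁻⁹ C)(-2.69×10⁻⁹ C)(1/0.781 − 1/0.743) = 4.93×10⁻⁹ J.
v = √(2·4.93×10⁻⁹/0.0258) = 6.18×10⁻⁴ m/s.

6.18×10⁻⁴ m/s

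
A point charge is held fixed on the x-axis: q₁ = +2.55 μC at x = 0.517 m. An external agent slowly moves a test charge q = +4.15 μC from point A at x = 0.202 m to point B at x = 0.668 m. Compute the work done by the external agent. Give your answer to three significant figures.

0.328 J

For quasistatic motion the external work equals the change in potential energy: W_ext = qΔV = q(V_B − V_A).
At A: distance to the source charge is 0.315 m; V_A = kq₁/r = 7.28×10⁴ V.
At B: distance to the source charge is 0.151 m; V_B = kq₁/r = 1.52×10⁵ V.
ΔV = V_B − V_A = 7.90×10⁴ V.
W_ext = qΔV = (4.15×10⁻⁶ C)(7.90×10⁴ V) = 0.328 J.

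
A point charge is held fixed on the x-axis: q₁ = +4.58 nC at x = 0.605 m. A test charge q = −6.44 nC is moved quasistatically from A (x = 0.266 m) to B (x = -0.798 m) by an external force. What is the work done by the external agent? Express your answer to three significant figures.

For quasistatic motion the external work equals the change in potential energy: W_ext = qΔV = q(V_B − V_A).
At A: distance to the source charge is 0.339 m; V_A = kq₁/r = 121 V.
At B: distance to the source charge is 1.40 m; V_B = kq₁/r = 29.3 V.
ΔV = V_B − V_A = -92.1 V.
W_ext = qΔV = (-6.44×10⁻⁹ C)(-92.1 V) = 5.93×10⁻⁷ J.

5.93×10⁻⁷ J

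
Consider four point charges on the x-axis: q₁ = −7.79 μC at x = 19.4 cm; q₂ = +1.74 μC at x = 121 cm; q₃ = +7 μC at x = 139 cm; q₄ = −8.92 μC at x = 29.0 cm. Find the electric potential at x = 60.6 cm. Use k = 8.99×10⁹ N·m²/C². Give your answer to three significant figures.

-3.18×10⁵ V

Electric potential is a scalar, so the contributions from each charge add algebraically: V = Σ kqᵢ/rᵢ.
Distances from the field point to each charge: r₁ = 0.412 m, r₂ = 0.604 m, r₃ = 0.784 m, r₄ = 0.316 m.
V = k[(-7.79×10⁻⁶)/(0.412) + (1.74×10⁻⁶)/(0.604) + (7.00×10⁻⁶)/(0.784) + (-8.92×10⁻⁶)/(0.316)] = -3.18×10⁵ V.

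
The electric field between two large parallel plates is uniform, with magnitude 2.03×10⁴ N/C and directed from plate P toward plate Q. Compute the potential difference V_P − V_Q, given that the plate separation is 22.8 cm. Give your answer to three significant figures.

In a uniform field, potential decreases in the direction of E: ΔV = −E·d for a displacement d parallel to E.
Going from Q to P is a displacement of 22.8 cm opposite to the field, so V_P − V_Q = +Ed = 4630 V.

4630 V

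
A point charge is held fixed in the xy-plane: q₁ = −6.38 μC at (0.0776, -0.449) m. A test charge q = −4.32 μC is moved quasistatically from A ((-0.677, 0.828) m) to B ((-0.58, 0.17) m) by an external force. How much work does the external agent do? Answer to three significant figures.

For quasistatic motion the external work equals the change in potential energy: W_ext = qΔV = q(V_B − V_A).
At A: distance to the source charge is 1.48 m; V_A = kq₁/r = -3.87×10⁴ V.
At B: distance to the source charge is 0.903 m; V_B = kq₁/r = -6.35×10⁴ V.
ΔV = V_B − V_A = -2.48×10⁴ V.
W_ext = qΔV = (-4.32×10⁻⁶ C)(-2.48×10⁴ V) = 0.107 J.

0.107 J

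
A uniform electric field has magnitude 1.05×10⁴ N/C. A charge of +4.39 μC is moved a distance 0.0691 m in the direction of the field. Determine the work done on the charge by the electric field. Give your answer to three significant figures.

3.19×10⁻³ J

The potential change for a displacement 0.0691 m in the direction of the field is ΔV = −Ed = -726 V.
W_field = −qΔV = 3.19×10⁻³ J.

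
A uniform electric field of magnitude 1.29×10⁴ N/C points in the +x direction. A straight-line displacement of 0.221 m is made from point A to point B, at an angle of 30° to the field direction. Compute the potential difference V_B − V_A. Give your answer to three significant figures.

-2470 V

Only the component of displacement along E changes the potential: ΔV = −E·d·cosθ.
ΔV = −(1.29×10⁴ V/m)(0.221 m)cos30° = -2470 V.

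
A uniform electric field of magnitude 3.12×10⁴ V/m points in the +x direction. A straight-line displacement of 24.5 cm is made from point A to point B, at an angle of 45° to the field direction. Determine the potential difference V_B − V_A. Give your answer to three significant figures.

-5410 V

Only the component of displacement along E changes the potential: ΔV = −E·d·cosθ.
ΔV = −(3.12×10⁴ V/m)(0.245 m)cos45° = -5410 V.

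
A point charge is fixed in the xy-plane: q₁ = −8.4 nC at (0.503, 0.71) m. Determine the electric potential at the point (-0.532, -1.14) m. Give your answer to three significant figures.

Electric potential is a scalar, so the contributions from each charge add algebraically: V = Σ kqᵢ/rᵢ.
Distances from the field point to each charge: r₁ = 2.12 m.
V = k[(-8.40×10⁻⁹)/(2.12)] = -35.6 V.

-35.6 V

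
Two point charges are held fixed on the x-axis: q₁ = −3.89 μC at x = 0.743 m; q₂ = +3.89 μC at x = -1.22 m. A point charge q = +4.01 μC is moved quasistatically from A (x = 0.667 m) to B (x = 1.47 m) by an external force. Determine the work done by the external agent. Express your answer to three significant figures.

For quasistatic motion the external work equals the change in potential energy: W_ext = qΔV = q(V_B − V_A).
At A: distances to the source charges are 0.0760 m, 1.89 m; V_A = Σ kqᵢ/rᵢ = -4.42×10⁵ V.
At B: distances to the source charges are 0.727 m, 2.69 m; V_B = Σ kqᵢ/rᵢ = -3.51×10⁴ V.
ΔV = V_B − V_A = 4.07×10⁵ V.
W_ext = qΔV = (4.01×10⁻⁶ C)(4.07×10⁵ V) = 1.63 J.

1.63 J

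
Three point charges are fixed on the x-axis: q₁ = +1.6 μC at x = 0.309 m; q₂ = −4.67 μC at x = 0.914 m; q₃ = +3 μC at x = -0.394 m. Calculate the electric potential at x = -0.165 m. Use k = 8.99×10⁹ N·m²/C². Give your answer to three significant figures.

1.09×10⁵ V

Electric potential is a scalar, so the contributions from each charge add algebraically: V = Σ kqᵢ/rᵢ.
Distances from the field point to each charge: r₁ = 0.474 m, r₂ = 1.08 m, r₃ = 0.229 m.
V = k[(1.60×10⁻⁶)/(0.474) + (-4.67×10⁻⁶)/(1.08) + (3.00×10⁻⁶)/(0.229)] = 1.09×10⁵ V.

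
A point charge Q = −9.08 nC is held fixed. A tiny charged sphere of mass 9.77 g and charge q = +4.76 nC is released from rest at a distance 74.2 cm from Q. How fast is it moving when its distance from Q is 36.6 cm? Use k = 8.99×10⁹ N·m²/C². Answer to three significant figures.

Only the electrostatic force acts, so mechanical energy is conserved: ½mv² = U₁ − U₂ = kQq(1/r₁ − 1/r₂).
U₁ − U₂ = (8.99×10⁹ N·m²/C²)(-9.08×10⁻⁹ C)(4.76×10⁻⁹ C)(1/0.742 − 1/0.366) = 5.38×10⁻⁷ J.
v = √(2·5.38×10⁻⁷/9.77×10⁻³) = 0.0105 m/s.

0.0105 m/s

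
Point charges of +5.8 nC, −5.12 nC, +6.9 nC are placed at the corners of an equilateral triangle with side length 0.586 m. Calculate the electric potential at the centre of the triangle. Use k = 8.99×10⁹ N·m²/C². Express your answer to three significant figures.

Electric potential is a scalar, so the contributions from each charge add algebraically: V = Σ kqᵢ/rᵢ.
The distance from each vertex to the centroid is a/√3 = 0.338 m.
V = k[(5.80×10⁻⁹)/(0.338) + (-5.12×10⁻⁹)/(0.338) + (6.90×10⁻⁹)/(0.338)] = 201 V.

201 V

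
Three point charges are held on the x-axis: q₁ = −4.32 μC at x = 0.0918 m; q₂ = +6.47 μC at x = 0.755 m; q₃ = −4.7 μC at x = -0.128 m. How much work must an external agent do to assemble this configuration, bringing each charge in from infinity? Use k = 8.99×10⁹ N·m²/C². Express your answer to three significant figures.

0.142 J

The assembly work is the sum of pairwise potential energies, U = Σ_{i<j} kqᵢqⱼ/rᵢⱼ.
Pair separations: r₁₂ = 0.663 m, r₁₃ = 0.220 m, r₂₃ = 0.883 m.
U = (-0.379) + (0.830) + (-0.310) = 0.142 J.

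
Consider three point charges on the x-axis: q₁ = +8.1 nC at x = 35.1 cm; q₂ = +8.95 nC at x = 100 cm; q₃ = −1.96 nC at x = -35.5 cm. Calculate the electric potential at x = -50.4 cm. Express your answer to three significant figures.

20.4 V

The total potential is the scalar sum of each charge's contribution, V = Σ kqᵢ/rᵢ.
Distances from the field point to each charge: r₁ = 0.855 m, r₂ = 1.50 m, r₃ = 0.149 m.
V = k[(8.10×10⁻⁹)/(0.855) + (8.95×10⁻⁹)/(1.50) + (-1.96×10⁻⁹)/(0.149)] = 20.4 V.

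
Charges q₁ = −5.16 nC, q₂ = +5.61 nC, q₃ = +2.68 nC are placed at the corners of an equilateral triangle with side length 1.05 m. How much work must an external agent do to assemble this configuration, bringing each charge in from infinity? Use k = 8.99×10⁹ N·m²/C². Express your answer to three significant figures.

The assembly work is the sum of pairwise potential energies, U = Σ_{i<j} kqᵢqⱼ/rᵢⱼ.
All three pair separations equal the side length, 1.05 m.
U = (-2.48×10⁻⁷) + (-1.18×10⁻⁷) + (1.29×10⁻⁷) = -2.38×10⁻⁷ J.

-2.38×10⁻⁷ J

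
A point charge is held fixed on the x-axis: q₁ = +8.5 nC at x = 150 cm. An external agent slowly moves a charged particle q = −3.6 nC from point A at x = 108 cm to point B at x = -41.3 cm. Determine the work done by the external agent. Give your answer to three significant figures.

5.11×10⁻⁷ J

For quasistatic motion the external work equals the change in potential energy: W_ext = qΔV = q(V_B − V_A).
At A: distance to the source charge is 0.420 m; V_A = kq₁/r = 182 V.
At B: distance to the source charge is 1.91 m; V_B = kq₁/r = 39.9 V.
ΔV = V_B − V_A = -142 V.
W_ext = qΔV = (-3.60×10⁻⁹ C)(-142 V) = 5.11×10⁻⁷ J.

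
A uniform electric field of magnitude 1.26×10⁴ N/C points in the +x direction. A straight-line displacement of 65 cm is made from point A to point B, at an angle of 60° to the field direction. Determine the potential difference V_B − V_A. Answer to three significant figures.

-4100 V

Only the component of displacement along E changes the potential: ΔV = −E·d·cosθ.
ΔV = −(1.26×10⁴ V/m)(0.650 m)cos60° = -4100 V.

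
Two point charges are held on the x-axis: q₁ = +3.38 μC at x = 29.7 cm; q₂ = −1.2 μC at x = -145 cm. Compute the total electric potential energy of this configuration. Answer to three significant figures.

The work to assemble the configuration equals its total potential energy, U = Σ kqᵢqⱼ/rᵢⱼ over all pairs.
Pair separations: r₁₂ = 1.75 m.
U = (-0.0209) = -0.0209 J.

-0.0209 J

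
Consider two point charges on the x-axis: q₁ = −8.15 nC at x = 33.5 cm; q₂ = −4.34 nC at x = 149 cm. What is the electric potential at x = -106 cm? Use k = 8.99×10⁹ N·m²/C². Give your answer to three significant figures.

The total potential is the scalar sum of each charge's contribution, V = Σ kqᵢ/rᵢ.
Distances from the field point to each charge: r₁ = 1.40 m, r₂ = 2.55 m.
V = k[(-8.15×10⁻⁹)/(1.40) + (-4.34×10⁻⁹)/(2.55)] = -67.8 V.

-67.8 V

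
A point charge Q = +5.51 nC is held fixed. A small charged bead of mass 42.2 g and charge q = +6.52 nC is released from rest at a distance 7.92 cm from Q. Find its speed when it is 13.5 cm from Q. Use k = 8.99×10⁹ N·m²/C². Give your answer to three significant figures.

8.94×10⁻³ m/s

Only the electrostatic force acts, so mechanical energy is conserved: ½mv² = U₁ − U₂ = kQq(1/r₁ − 1/r₂).
U₁ − U₂ = (8.99×10⁹ N·m²/C²)(5.51×10⁻⁹ C)(6.52×10⁻⁹ C)(1/0.0792 − 1/0.135) = 1.69×10⁻⁶ J.
v = √(2·1.69×10⁻⁶/0.0422) = 8.94×10⁻³ m/s.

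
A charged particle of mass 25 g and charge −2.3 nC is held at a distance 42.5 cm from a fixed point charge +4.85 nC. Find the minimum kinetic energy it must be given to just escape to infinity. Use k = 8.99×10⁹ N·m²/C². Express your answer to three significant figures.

2.36×10⁻⁷ J

To just escape, total mechanical energy must reach zero at infinity: ½mv²_min + U = 0, so ½mv²_min = −U = |kQq|/r.
|U| = |kQq|/r = (8.99×10⁹ N·m²/C²)(4.85×10⁻⁹)(2.30×10⁻⁹)/(0.425) = 2.36×10⁻⁷ J.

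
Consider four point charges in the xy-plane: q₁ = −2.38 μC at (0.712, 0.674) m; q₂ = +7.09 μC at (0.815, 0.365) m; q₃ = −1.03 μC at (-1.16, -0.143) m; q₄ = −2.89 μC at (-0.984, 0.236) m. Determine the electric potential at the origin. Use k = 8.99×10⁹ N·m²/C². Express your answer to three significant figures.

1.60×10⁴ V

Electric potential is a scalar, so the contributions from each charge add algebraically: V = Σ kqᵢ/rᵢ.
Distances from the field point to each charge: r₁ = 0.980 m, r₂ = 0.893 m, r₃ = 1.17 m, r₄ = 1.01 m.
V = k[(-2.38×10⁻⁶)/(0.980) + (7.09×10⁻⁶)/(0.893) + (-1.03×10⁻⁶)/(1.17) + (-2.89×10⁻⁶)/(1.01)] = 1.60×10⁴ V.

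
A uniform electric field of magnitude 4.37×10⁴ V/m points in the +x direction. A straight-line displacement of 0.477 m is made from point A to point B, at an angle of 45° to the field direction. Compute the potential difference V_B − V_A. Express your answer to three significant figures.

-1.47×10⁴ V

Only the component of displacement along E changes the potential: ΔV = −E·d·cosθ.
ΔV = −(4.37×10⁴ V/m)(0.477 m)cos45° = -1.47×10⁴ V.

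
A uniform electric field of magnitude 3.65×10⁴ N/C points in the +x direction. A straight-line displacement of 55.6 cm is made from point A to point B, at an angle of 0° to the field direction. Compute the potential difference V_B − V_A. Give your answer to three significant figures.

-2.03×10⁴ V

Only the component of displacement along E changes the potential: ΔV = −E·d·cosθ.
ΔV = −(3.65×10⁴ V/m)(0.556 m)cos0° = -2.03×10⁴ V.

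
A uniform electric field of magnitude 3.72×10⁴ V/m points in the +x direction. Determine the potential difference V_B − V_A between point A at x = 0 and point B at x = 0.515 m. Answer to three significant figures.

-1.92×10⁴ V

In a uniform field, potential decreases in the direction of E: V_B − V_A = −E·Δx.
V_B − V_A = −(3.72×10⁴ V/m)(0.515 m) = -1.92×10⁴ V.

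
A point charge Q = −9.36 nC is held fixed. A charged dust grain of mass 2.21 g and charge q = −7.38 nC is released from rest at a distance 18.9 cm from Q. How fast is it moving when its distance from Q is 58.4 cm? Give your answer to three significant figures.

Only the electrostatic force acts, so mechanical energy is conserved: ½mv² = U₁ − U₂ = kQq(1/r₁ − 1/r₂).
U₁ − U₂ = (8.99×10⁹ N·m²/C²)(-9.36×10⁻⁹ C)(-7.38×10⁻⁹ C)(1/0.189 − 1/0.584) = 2.22×10⁻⁶ J.
v = √(2·2.22×10⁻⁶/2.21×10⁻³) = 0.0448 m/s.

0.0448 m/s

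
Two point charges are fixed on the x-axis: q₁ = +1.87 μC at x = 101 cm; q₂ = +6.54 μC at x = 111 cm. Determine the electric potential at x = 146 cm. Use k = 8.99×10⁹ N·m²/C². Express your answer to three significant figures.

The total potential is the scalar sum of each charge's contribution, V = Σ kqᵢ/rᵢ.
Distances from the field point to each charge: r₁ = 0.450 m, r₂ = 0.350 m.
V = k[(1.87×10⁻⁶)/(0.450) + (6.54×10⁻⁶)/(0.350)] = 2.05×10⁵ V.

2.05×10⁵ V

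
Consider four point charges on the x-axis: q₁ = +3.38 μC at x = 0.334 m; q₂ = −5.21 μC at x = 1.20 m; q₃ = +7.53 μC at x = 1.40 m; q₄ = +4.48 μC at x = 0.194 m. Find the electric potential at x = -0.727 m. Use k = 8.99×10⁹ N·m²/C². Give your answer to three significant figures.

The total potential is the scalar sum of each charge's contribution, V = Σ kqᵢ/rᵢ.
Distances from the field point to each charge: r₁ = 1.06 m, r₂ = 1.93 m, r₃ = 2.13 m, r₄ = 0.921 m.
V = k[(3.38×10⁻⁶)/(1.06) + (-5.21×10⁻⁶)/(1.93) + (7.53×10⁻⁶)/(2.13) + (4.48×10⁻⁶)/(0.921)] = 7.99×10⁴ V.

7.99×10⁴ V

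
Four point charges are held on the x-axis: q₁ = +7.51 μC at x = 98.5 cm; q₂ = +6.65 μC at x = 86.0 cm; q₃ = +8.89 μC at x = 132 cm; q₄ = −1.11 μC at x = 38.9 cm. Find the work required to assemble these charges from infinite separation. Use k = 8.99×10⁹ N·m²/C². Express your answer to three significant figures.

The assembly work is the sum of pairwise potential energies, U = Σ_{i<j} kqᵢqⱼ/rᵢⱼ.
Pair separations: r₁₂ = 0.125 m, r₁₃ = 0.335 m, r₁₄ = 0.596 m, r₂₃ = 0.460 m, r₂₄ = 0.471 m, r₃₄ = 0.931 m.
Summing all 6 pair terms gives U = 6.18 J.

6.18 J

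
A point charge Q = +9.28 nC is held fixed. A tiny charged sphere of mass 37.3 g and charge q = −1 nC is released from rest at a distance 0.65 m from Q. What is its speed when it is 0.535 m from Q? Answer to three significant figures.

1.22×10⁻³ m/s

Only the electrostatic force acts, so mechanical energy is conserved: ½mv² = U₁ − U₂ = kQq(1/r₁ − 1/r₂).
U₁ − U₂ = (8.99×10⁹ N·m²/C²)(9.28×10⁻⁹ C)(-1.00×10⁻⁹ C)(1/0.650 − 1/0.535) = 2.76×10⁻⁸ J.
v = √(2·2.76×10⁻⁸/0.0373) = 1.22×10⁻³ m/s.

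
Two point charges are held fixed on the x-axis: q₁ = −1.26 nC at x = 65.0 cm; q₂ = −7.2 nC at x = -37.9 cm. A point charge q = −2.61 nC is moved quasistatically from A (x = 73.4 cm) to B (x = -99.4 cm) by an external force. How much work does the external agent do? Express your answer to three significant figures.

-2.11×10⁻⁷ J

For quasistatic motion the external work equals the change in potential energy: W_ext = qΔV = q(V_B − V_A).
At A: distances to the source charges are 0.0840 m, 1.11 m; V_A = Σ kqᵢ/rᵢ = -193 V.
At B: distances to the source charges are 1.64 m, 0.615 m; V_B = Σ kqᵢ/rᵢ = -112 V.
ΔV = V_B − V_A = 80.9 V.
W_ext = qΔV = (-2.61×10⁻⁹ C)(80.9 V) = -2.11×10⁻⁷ J.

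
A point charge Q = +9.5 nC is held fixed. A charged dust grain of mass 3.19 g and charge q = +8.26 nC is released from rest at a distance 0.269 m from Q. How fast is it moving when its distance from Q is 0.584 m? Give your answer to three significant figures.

0.0298 m/s

Only the electrostatic force acts, so mechanical energy is conserved: ½mv² = U₁ − U₂ = kQq(1/r₁ − 1/r₂).
U₁ − U₂ = (8.99×10⁹ N·m²/C²)(9.50×10⁻⁹ C)(8.26×10⁻⁹ C)(1/0.269 − 1/0.584) = 1.41×10⁻⁶ J.
v = √(2·1.41×10⁻⁶/3.19×10⁻³) = 0.0298 m/s.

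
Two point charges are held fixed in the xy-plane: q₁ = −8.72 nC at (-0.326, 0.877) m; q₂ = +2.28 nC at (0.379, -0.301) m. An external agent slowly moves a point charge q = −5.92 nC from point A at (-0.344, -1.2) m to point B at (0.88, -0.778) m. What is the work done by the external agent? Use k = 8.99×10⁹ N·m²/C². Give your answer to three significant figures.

-6.70×10⁻⁸ J

For quasistatic motion the external work equals the change in potential energy: W_ext = qΔV = q(V_B − V_A).
At A: distances to the source charges are 2.08 m, 1.15 m; V_A = Σ kqᵢ/rᵢ = -20.0 V.
At B: distances to the source charges are 2.05 m, 0.692 m; V_B = Σ kqᵢ/rᵢ = -8.65 V.
ΔV = V_B − V_A = 11.3 V.
W_ext = qΔV = (-5.92×10⁻⁹ C)(11.3 V) = -6.70×10⁻⁸ J.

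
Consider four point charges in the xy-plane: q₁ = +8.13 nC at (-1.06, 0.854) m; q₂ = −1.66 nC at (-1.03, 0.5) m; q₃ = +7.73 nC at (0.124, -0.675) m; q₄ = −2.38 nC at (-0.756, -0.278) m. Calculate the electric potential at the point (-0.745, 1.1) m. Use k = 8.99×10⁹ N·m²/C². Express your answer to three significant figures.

180 V

The total potential is the scalar sum of each charge's contribution, V = Σ kqᵢ/rᵢ.
Distances from the field point to each charge: r₁ = 0.400 m, r₂ = 0.664 m, r₃ = 1.98 m, r₄ = 1.38 m.
V = k[(8.13×10⁻⁹)/(0.400) + (-1.66×10⁻⁹)/(0.664) + (7.73×10⁻⁹)/(1.98) + (-2.38×10⁻⁹)/(1.38)] = 180 V.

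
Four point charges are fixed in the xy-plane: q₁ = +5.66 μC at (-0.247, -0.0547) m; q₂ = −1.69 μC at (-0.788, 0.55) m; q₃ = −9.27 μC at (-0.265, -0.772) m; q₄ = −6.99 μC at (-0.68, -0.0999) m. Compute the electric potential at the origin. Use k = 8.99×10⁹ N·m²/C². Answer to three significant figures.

The total potential is the scalar sum of each charge's contribution, V = Σ kqᵢ/rᵢ.
Distances from the field point to each charge: r₁ = 0.253 m, r₂ = 0.961 m, r₃ = 0.816 m, r₄ = 0.687 m.
V = k[(5.66×10⁻⁶)/(0.253) + (-1.69×10⁻⁶)/(0.961) + (-9.27×10⁻⁶)/(0.816) + (-6.99×10⁻⁶)/(0.687)] = -8210 V.

-8210 V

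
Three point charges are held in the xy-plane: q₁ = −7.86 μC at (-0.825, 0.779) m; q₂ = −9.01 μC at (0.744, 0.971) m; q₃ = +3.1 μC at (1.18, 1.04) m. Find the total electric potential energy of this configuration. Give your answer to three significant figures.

The work to assemble the configuration equals its total potential energy, U = Σ kqᵢqⱼ/rᵢⱼ over all pairs.
Pair separations: r₁₂ = 1.58 m, r₁₃ = 2.02 m, r₂₃ = 0.441 m.
U = (0.403) + (-0.108) + (-0.569) = -0.274 J.

-0.274 J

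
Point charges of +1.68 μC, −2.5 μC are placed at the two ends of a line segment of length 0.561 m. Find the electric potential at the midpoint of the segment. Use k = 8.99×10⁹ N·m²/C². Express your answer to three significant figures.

The total potential is the scalar sum of each charge's contribution, V = Σ kqᵢ/rᵢ.
Each charge is 0.281 m from the midpoint.
V = k[(1.68×10⁻⁶)/(0.281) + (-2.50×10⁻⁶)/(0.281)] = -2.63×10⁴ V.

-2.63×10⁴ V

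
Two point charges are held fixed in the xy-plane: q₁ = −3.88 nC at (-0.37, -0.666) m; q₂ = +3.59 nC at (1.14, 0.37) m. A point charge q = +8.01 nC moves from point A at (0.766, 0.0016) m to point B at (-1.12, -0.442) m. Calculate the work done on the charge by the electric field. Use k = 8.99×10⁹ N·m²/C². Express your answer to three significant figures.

5.30×10⁻⁷ J

The work done by the electric force is W_field = −ΔU = −q(V_B − V_A) = q(V_A − V_B).
At A: distances to the source charges are 1.32 m, 0.525 m; V_A = Σ kqᵢ/rᵢ = 35.0 V.
At B: distances to the source charges are 0.783 m, 2.40 m; V_B = Σ kqᵢ/rᵢ = -31.1 V.
ΔV = V_B − V_A = -66.1 V.
W_field = −qΔV = −(8.01×10⁻⁹ C)(-66.1 V) = 5.30×10⁻⁷ J.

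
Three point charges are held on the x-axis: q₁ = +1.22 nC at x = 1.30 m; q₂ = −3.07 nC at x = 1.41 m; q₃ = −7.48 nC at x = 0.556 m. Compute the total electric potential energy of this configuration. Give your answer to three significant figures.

The assembly work is the sum of pairwise potential energies, U = Σ_{i<j} kqᵢqⱼ/rᵢⱼ.
Pair separations: r₁₂ = 0.110 m, r₁₃ = 0.744 m, r₂₃ = 0.854 m.
U = (-3.06×10⁻⁷) + (-1.10×10⁻⁷) + (2.42×10⁻⁷) = -1.75×10⁻⁷ J.

-1.75×10⁻⁷ J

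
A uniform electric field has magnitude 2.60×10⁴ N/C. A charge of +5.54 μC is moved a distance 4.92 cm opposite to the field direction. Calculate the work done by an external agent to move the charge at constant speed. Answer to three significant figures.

7.09×10⁻³ J

The potential change for a displacement 4.92 cm opposite to the field direction is ΔV = +Ed = 1280 V.
W_ext = qΔV = 7.09×10⁻³ J.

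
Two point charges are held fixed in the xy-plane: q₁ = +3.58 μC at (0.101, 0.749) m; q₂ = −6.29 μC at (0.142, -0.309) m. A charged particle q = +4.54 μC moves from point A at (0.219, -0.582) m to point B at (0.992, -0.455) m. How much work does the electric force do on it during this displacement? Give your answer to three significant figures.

The work done by the electric force is W_field = −ΔU = −q(V_B − V_A) = q(V_A − V_B).
At A: distances to the source charges are 1.34 m, 0.284 m; V_A = Σ kqᵢ/rᵢ = -1.75×10⁵ V.
At B: distances to the source charges are 1.50 m, 0.862 m; V_B = Σ kqᵢ/rᵢ = -4.41×10⁴ V.
ΔV = V_B − V_A = 1.31×10⁵ V.
W_field = −qΔV = −(4.54×10⁻⁶ C)(1.31×10⁵ V) = -0.596 J.

-0.596 J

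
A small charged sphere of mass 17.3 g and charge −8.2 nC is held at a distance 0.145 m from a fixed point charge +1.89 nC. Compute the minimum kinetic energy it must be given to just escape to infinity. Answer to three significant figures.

To just escape, total mechanical energy must reach zero at infinity: ½mv²_min + U = 0, so ½mv²_min = −U = |kQq|/r.
|U| = |kQq|/r = (8.99×10⁹ N·m²/C²)(1.89×10⁻⁹)(8.20×10⁻⁹)/(0.145) = 9.61×10⁻⁷ J.

9.61×10⁻⁷ J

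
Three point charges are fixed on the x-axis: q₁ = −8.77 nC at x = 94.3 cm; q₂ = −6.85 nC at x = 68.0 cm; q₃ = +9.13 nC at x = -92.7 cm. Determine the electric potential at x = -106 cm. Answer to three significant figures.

Electric potential is a scalar, so the contributions from each charge add algebraically: V = Σ kqᵢ/rᵢ.
Distances from the field point to each charge: r₁ = 2.00 m, r₂ = 1.74 m, r₃ = 0.133 m.
V = k[(-8.77×10⁻⁹)/(2.00) + (-6.85×10⁻⁹)/(1.74) + (9.13×10⁻⁹)/(0.133)] = 542 V.

542 V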